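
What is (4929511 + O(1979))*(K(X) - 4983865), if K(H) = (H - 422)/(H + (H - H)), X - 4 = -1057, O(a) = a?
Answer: -8626833598857100/351 ≈ -2.4578e+13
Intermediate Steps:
X = -1053 (X = 4 - 1057 = -1053)
K(H) = (-422 + H)/H (K(H) = (-422 + H)/(H + 0) = (-422 + H)/H)
(4929511 + O(1979))*(K(X) - 4983865) = (4929511 + 1979)*((-422 - 1053)/(-1053) - 4983865) = 4931490*(-1/1053*(-1475) - 4983865) = 4931490*(1475/1053 - 4983865) = 4931490*(-5248008370/1053) = -8626833598857100/351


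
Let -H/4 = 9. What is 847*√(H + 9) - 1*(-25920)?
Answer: 25920 + 2541*I*√3 ≈ 25920.0 + 4401.1*I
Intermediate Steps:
H = -36 (H = -4*9 = -36)
847*√(H + 9) - 1*(-25920) = 847*√(-36 + 9) - 1*(-25920) = 847*√(-27) + 25920 = 847*(3*I*√3) + 25920 = 2541*I*√3 + 25920 = 25920 + 2541*I*√3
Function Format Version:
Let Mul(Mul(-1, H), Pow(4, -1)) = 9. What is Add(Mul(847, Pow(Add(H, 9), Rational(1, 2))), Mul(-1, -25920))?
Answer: Add(25920, Mul(2541, I, Pow(3, Rational(1, 2)))) ≈ Add(25920., Mul(4401.1, I))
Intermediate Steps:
H = -36 (H = Mul(-4, 9) = -36)
Add(Mul(847, Pow(Add(H, 9), Rational(1, 2))), Mul(-1, -25920)) = Add(Mul(847, Pow(Add(-36, 9), Rational(1, 2))), Mul(-1, -25920)) = Add(Mul(847, Pow(-27, Rational(1, 2))), 25920) = Add(Mul(847, Mul(3, I, Pow(3, Rational(1, 2)))), 25920) = Add(Mul(2541, I, Pow(3, Rational(1, 2))), 25920) = Add(25920, Mul(2541, I, Pow(3, Rational(1, 2))))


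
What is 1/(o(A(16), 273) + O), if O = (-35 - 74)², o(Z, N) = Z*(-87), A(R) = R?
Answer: 1/10489 ≈ 9.5338e-5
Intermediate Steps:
o(Z, N) = -87*Z
O = 11881 (O = (-109)² = 11881)
1/(o(A(16), 273) + O) = 1/(-87*16 + 11881) = 1/(-1392 + 11881) = 1/10489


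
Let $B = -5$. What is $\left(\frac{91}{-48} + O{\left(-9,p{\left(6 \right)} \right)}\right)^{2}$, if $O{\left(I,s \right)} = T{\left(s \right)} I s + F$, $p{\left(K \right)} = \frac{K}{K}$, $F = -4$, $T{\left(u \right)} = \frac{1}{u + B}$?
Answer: $\frac{30625}{2304} \approx 13.292$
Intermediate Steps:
$T{\left(u \right)} = \frac{1}{-5 + u}$ ($T{\left(u \right)} = \frac{1}{u - 5} = \frac{1}{-5 + u}$)
$p{\left(K \right)} = 1$
$O{\left(I,s \right)} = -4 + \frac{I s}{-5 + s}$ ($O{\left(I,s \right)} = \frac{I}{-5 + s} s - 4 = \frac{I s}{-5 + s} - 4 = -4 + \frac{I s}{-5 + s}$)
$\left(\frac{91}{-48} + O{\left(-9,p{\left(6 \right)} \right)}\right)^{2} = \left(\frac{91}{-48} + \frac{20 - 4 - 9}{-5 + 1}\right)^{2} = \left(91 \left(- \frac{1}{48}\right) + \frac{20 - 4 - 9}{-4}\right)^{2} = \left(- \frac{91}{48} - \frac{7}{4}\right)^{2} = \left(- \frac{175}{48}\right)^{2} = \frac{30625}{2304}$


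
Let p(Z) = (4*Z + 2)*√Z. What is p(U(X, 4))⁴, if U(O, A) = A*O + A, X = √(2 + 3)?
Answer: 701892096 + 312803840*√5 ≈ 1.4013e+9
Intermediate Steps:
X = √5 ≈ 2.2361
U(O, A) = A + A*O
p(Z) = √Z*(2 + 4*Z) (p(Z) = (2 + 4*Z)*√Z = √Z*(2 + 4*Z))
p(U(X, 4))⁴ = (√(4*(1 + √5))*(2 + 4*(4*(1 + √5))))⁴ = (√(4 + 4*√5)*(2 + 4*(4 + 4*√5)))⁴ = (√(4 + 4*√5)*(2 + (16 + 16*√5)))⁴ = (√(4 + 4*√5)*(18 + 16*√5))⁴ = (4 + 4*√5)²*(18 + 16*√5)⁴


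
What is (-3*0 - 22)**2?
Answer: 484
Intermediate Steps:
(-3*0 - 22)**2 = (0 - 22)**2 = (-22)**2 = 484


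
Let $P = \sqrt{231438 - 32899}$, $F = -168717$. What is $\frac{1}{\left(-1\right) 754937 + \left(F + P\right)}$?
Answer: $- \frac{923654}{853136513177} - \frac{\sqrt{198539}}{853136513177} \approx -1.0832 \cdot 10^{-6}$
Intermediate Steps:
$P = \sqrt{198539} \approx 445.58$
$\frac{1}{\left(-1\right) 754937 + \left(F + P\right)} = \frac{1}{\left(-1\right) 754937 - \left(168717 - \sqrt{198539}\right)} = \frac{1}{-754937 - \left(168717 - \sqrt{198539}\right)} = \frac{1}{-923654 + \sqrt{198539}}$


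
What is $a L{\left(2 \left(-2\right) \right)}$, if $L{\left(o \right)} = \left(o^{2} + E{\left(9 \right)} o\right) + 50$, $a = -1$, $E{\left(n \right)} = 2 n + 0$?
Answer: $6$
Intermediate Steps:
$E{\left(n \right)} = 2 n$
$L{\left(o \right)} = 50 + o^{2} + 18 o$ ($L{\left(o \right)} = \left(o^{2} + 2 \cdot 9 o\right) + 50 = \left(o^{2} + 18 o\right) + 50 = 50 + o^{2} + 18 o$)
$a L{\left(2 \left(-2\right) \right)} = - (50 + \left(2 \left(-2\right)\right)^{2} + 18 \cdot 2 \left(-2\right)) = - (50 + \left(-4\right)^{2} + 18 \left(-4\right)) = - (50 + 16 - 72) = \left(-1\right) \left(-6\right) = 6$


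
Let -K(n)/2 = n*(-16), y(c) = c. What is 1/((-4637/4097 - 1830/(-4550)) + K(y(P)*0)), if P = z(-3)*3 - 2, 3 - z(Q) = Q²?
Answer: -1864135/1360084 ≈ -1.3706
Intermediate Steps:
z(Q) = 3 - Q²
P = -20 (P = (3 - 1*(-3)²)*3 - 2 = (3 - 1*9)*3 - 2 = (3 - 9)*3 - 2 = -6*3 - 2 = -18 - 2 = -20)
K(n) = 32*n (K(n) = -2*n*(-16) = -(-32)*n = 32*n)
1/((-4637/4097 - 1830/(-4550)) + K(y(P)*0)) = 1/((-4637/4097 - 1830/(-4550)) + 32*(-20*0)) = 1/((-4637*1/4097 - 1830*(-1/4550)) + 32*0) = 1/((-4637/4097 + 183/455) + 0) = 1/(-1360084/1864135 + 0) = 1/(-1360084/1864135) = -1864135/1360084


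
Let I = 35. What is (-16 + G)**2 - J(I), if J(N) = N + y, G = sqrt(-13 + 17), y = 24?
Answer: 137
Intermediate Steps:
G = 2 (G = sqrt(4) = 2)
J(N) = 24 + N (J(N) = N + 24 = 24 + N)
(-16 + G)**2 - J(I) = (-16 + 2)**2 - (24 + 35) = (-14)**2 - 1*59 = 196 - 59 = 137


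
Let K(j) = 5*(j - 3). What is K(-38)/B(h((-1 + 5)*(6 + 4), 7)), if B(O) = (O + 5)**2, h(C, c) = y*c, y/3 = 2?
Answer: -205/2209 ≈ -0.092802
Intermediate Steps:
y = 6 (y = 3*2 = 6)
h(C, c) = 6*c
B(O) = (5 + O)**2
K(j) = -15 + 5*j (K(j) = 5*(-3 + j) = -15 + 5*j)
K(-38)/B(h((-1 + 5)*(6 + 4), 7)) = (-15 + 5*(-38))/((5 + 6*7)**2) = (-15 - 190)/((5 + 42)**2) = -205/(47**2) = -205/2209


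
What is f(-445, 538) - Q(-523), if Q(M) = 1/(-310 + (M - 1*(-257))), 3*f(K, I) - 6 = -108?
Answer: -19583/576 ≈ -33.998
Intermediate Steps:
f(K, I) = -34 (f(K, I) = 2 + (⅓)*(-108) = 2 - 36 = -34)
Q(M) = 1/(-53 + M) (Q(M) = 1/(-310 + (M + 257)) = 1/(-310 + (257 + M)) = 1/(-53 + M))
f(-445, 538) - Q(-523) = -34 - 1/(-53 - 523) = -34 - 1/(-576) = -34 - 1*(-1/576) = -34 + 1/576 = -19583/576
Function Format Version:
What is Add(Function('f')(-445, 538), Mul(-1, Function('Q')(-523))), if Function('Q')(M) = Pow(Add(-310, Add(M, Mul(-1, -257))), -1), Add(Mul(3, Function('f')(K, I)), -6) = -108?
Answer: Rational(-19583, 576) ≈ -33.998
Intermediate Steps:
Function('f')(K, I) = -34 (Function('f')(K, I) = Add(2, Mul(Rational(1, 3), -108)) = Add(2, -36) = -34)
Function('Q')(M) = Pow(Add(-53, M), -1) (Function('Q')(M) = Pow(Add(-310, Add(M, 257)), -1) = Pow(Add(-310, Add(257, M)), -1) = Pow(Add(-53, M), -1))
Add(Function('f')(-445, 538), Mul(-1, Function('Q')(-523))) = Add(-34, Mul(-1, Pow(Add(-53, -523), -1))) = Add(-34, Mul(-1, Pow(-576, -1))) = Add(-34, Mul(-1, Rational(-1, 576))) = Add(-34, Rational(1, 576)) = Rational(-19583, 576)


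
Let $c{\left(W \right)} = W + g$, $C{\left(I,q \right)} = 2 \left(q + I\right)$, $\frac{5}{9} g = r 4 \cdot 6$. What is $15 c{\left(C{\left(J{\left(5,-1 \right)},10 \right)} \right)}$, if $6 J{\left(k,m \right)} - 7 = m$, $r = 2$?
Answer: $1626$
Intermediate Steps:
$g = \frac{432}{5}$ ($g = \frac{9 \cdot 2 \cdot 4 \cdot 6}{5} = \frac{9 \cdot 8 \cdot 6}{5} = \frac{9}{5} \cdot 48 = \frac{432}{5} \approx 86.4$)
$J{\left(k,m \right)} = \frac{7}{6} + \frac{m}{6}$
$C{\left(I,q \right)} = 2 I + 2 q$ ($C{\left(I,q \right)} = 2 \left(I + q\right) = 2 I + 2 q$)
$c{\left(W \right)} = \frac{432}{5} + W$ ($c{\left(W \right)} = W + \frac{432}{5} = \frac{432}{5} + W$)
$15 c{\left(C{\left(J{\left(5,-1 \right)},10 \right)} \right)} = 15 \left(\frac{432}{5} + \left(2 \left(\frac{7}{6} + \frac{1}{6} \left(-1\right)\right) + 2 \cdot 10\right)\right) = 15 \left(\frac{432}{5} + \left(2 \left(\frac{7}{6} - \frac{1}{6}\right) + 20\right)\right) = 15 \left(\frac{432}{5} + \left(2 \cdot 1 + 20\right)\right) = 15 \left(\frac{432}{5} + \left(2 + 20\right)\right) = 15 \left(\frac{432}{5} + 22\right) = 15 \cdot \frac{542}{5} = 1626$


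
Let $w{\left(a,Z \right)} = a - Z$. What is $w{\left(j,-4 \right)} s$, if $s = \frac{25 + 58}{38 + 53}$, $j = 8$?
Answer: $\frac{996}{91} \approx 10.945$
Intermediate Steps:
$s = \frac{83}{91} \approx 0.91209$
$w{\left(j,-4 \right)} s = \left(8 - -4\right) \frac{83}{91} = \left(8 + 4\right) \frac{83}{91} = 12 \cdot \frac{83}{91} = \frac{996}{91}$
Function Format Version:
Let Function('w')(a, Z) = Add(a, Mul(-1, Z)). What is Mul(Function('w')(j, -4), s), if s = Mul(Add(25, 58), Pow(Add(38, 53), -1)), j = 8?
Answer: Rational(996, 91) ≈ 10.945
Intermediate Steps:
s = Rational(83, 91) (s = Mul(83, Pow(91, -1)) = Mul(83, Rational(1, 91)) = Rational(83, 91) ≈ 0.91209)
Mul(Function('w')(j, -4), s) = Mul(Add(8, Mul(-1, -4)), Rational(83, 91)) = Mul(Add(8, 4), Rational(83, 91)) = Mul(12, Rational(83, 91)) = Rational(996, 91)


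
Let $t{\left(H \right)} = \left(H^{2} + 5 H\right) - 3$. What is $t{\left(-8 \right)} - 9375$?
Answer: $-9354$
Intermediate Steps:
$t{\left(H \right)} = -3 + H^{2} + 5 H$
$t{\left(-8 \right)} - 9375 = \left(-3 + \left(-8\right)^{2} + 5 \left(-8\right)\right) - 9375 = \left(-3 + 64 - 40\right) - 9375 = 21 - 9375 = -9354$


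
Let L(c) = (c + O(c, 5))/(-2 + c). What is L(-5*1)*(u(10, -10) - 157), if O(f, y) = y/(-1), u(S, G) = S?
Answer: -210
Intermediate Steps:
O(f, y) = -y (O(f, y) = y*(-1) = -y)
L(c) = (-5 + c)/(-2 + c) (L(c) = (c - 1*5)/(-2 + c) = (c - 5)/(-2 + c) = (-5 + c)/(-2 + c))
L(-5*1)*(u(10, -10) - 157) = ((-5 - 5*1)/(-2 - 5*1))*(10 - 157) = ((-5 - 5)/(-2 - 5))*(-147) = (-10/(-7))*(-147) = -⅐*(-10)*(-147) = (10/7)*(-147) = -210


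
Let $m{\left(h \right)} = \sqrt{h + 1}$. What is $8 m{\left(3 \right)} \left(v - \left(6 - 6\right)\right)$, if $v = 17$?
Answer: $272$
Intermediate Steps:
$m{\left(h \right)} = \sqrt{1 + h}$
$8 m{\left(3 \right)} \left(v - \left(6 - 6\right)\right) = 8 \sqrt{1 + 3} \left(17 - \left(6 - 6\right)\right) = 8 \sqrt{4} \left(17 - \left(6 - 6\right)\right) = 8 \cdot 2 \left(17 - 0\right) = 16 \left(17 + 0\right) = 16 \cdot 17 = 272$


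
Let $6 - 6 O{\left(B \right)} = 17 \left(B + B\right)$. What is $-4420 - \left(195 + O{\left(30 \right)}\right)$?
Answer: $-4446$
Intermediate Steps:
$O{\left(B \right)} = 1 - \frac{17 B}{3}$ ($O{\left(B \right)} = 1 - \frac{17 \left(B + B\right)}{6} = 1 - \frac{17 \cdot 2 B}{6} = 1 - \frac{34 B}{6} = 1 - \frac{17 B}{3}$)
$-4420 - \left(195 + O{\left(30 \right)}\right) = -4420 + \left(\left(741 - \left(1 - 170\right)\right) - 936\right) = -4420 + \left(\left(741 - -169\right) - 936\right) = -4420 + \left(\left(741 + 169\right) - 936\right) = -4420 + \left(910 - 936\right) = -4420 - 26 = -4446$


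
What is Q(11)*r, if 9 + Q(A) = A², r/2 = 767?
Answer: 171808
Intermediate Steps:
r = 1534 (r = 2*767 = 1534)
Q(A) = -9 + A²
Q(11)*r = (-9 + 11²)*1534 = (-9 + 121)*1534 = 112*1534 = 171808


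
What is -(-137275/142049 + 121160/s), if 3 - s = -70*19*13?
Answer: -14836760265/2456453357 ≈ -6.0399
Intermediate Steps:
s = 17293 (s = 3 - (-70*19)*13 = 3 - (-1330)*13 = 3 - 1*(-17290) = 3 + 17290 = 17293)
-(-137275/142049 + 121160/s) = -(-137275/142049 + 121160/17293) = -1*14836760265/2456453357 = -14836760265/2456453357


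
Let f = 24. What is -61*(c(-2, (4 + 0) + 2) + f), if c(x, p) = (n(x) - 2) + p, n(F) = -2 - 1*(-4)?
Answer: -1830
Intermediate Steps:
n(F) = 2 (n(F) = -2 + 4 = 2)
c(x, p) = p (c(x, p) = (2 - 2) + p = 0 + p = p)
-61*(c(-2, (4 + 0) + 2) + f) = -61*(((4 + 0) + 2) + 24) = -61*((4 + 2) + 24) = -61*(6 + 24) = -61*30 = -1830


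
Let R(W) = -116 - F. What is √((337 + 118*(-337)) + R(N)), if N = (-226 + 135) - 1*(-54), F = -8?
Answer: 3*I*√4393 ≈ 198.84*I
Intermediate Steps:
N = -37 (N = -91 + 54 = -37)
R(W) = -108 (R(W) = -116 - 1*(-8) = -116 + 8 = -108)
√((337 + 118*(-337)) + R(N)) = √((337 + 118*(-337)) - 108) = √((337 - 39766) - 108) = √(-39429 - 108) = √(-39537) = 3*I*√4393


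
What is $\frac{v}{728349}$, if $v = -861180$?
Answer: $- \frac{287060}{242783} \approx -1.1824$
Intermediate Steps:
$\frac{v}{728349} = - \frac{861180}{728349} = \left(-861180\right) \frac{1}{728349} = - \frac{287060}{242783}$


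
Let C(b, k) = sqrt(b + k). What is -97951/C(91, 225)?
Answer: -97951*sqrt(79)/158 ≈ -5510.2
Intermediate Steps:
-97951/C(91, 225) = -97951/sqrt(91 + 225) = -97951*sqrt(79)/158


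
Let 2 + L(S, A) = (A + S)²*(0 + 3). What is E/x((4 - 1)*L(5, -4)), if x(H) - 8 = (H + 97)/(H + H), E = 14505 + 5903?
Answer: 30612/37 ≈ 827.35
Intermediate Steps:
E = 20408
L(S, A) = -2 + 3*(A + S)² (L(S, A) = -2 + (A + S)²*(0 + 3) = -2 + (A + S)²*3 = -2 + 3*(A + S)²)
x(H) = 8 + (97 + H)/(2*H) (x(H) = 8 + (H + 97)/(H + H) = 8 + (97 + H)/((2*H)) = 8 + (97 + H)*(1/(2*H)) = 8 + (97 + H)/(2*H))
E/x((4 - 1)*L(5, -4)) = 20408/(((97 + 17*((4 - 1)*(-2 + 3*(-4 + 5)²)))/(2*(((4 - 1)*(-2 + 3*(-4 + 5)²)))))) = 20408/(((97 + 17*(3*(-2 + 3*1²)))/(2*((3*(-2 + 3*1²)))))) = 20408/(((97 + 17*(3*(-2 + 3*1)))/(2*((3*(-2 + 3*1)))))) = 20408/(((97 + 17*(3*(-2 + 3)))/(2*((3*(-2 + 3)))))) = 20408/(((97 + 17*(3*1))/(2*((3*1))))) = 20408/(((½)*(97 + 17*3)/3)) = 20408/(((½)*(⅓)*(97 + 51))) = 20408/(((½)*(⅓)*148)) = 20408/(74/3) = 20408*(3/74) = 30612/37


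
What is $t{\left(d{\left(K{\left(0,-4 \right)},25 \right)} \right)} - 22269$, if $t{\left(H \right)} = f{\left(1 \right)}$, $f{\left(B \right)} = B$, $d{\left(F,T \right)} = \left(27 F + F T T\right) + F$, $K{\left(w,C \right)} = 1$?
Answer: $-22268$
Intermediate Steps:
$d{\left(F,T \right)} = 28 F + F T^{2}$ ($d{\left(F,T \right)} = \left(27 F + F T^{2}\right) + F = 28 F + F T^{2}$)
$t{\left(H \right)} = 1$
$t{\left(d{\left(K{\left(0,-4 \right)},25 \right)} \right)} - 22269 = 1 - 22269 = -22268$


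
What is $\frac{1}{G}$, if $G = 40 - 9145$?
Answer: $- \frac{1}{9105} \approx -0.00010983$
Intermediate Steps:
$G = -9105$ ($G = 40 - 9145 = -9105$)
$\frac{1}{G} = \frac{1}{-9105} = - \frac{1}{9105}$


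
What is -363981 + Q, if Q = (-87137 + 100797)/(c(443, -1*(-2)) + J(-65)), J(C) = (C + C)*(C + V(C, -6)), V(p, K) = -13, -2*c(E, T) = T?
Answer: -3690389699/10139 ≈ -3.6398e+5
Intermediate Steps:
c(E, T) = -T/2
J(C) = 2*C*(-13 + C) (J(C) = (C + C)*(C - 13) = (2*C)*(-13 + C) = 2*C*(-13 + C))
Q = 13660/10139 (Q = (-87137 + 100797)/(-(-1)*(-2)/2 + 2*(-65)*(-13 - 65)) = 13660/(-½*2 + 2*(-65)*(-78)) = 13660/(-1 + 10140) = 13660/10139 ≈ 1.3473)
-363981 + Q = -363981 + 13660/10139 = -3690389699/10139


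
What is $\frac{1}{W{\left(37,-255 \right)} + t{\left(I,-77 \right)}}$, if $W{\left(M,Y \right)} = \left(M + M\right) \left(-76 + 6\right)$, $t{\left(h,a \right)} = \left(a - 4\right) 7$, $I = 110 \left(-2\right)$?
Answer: $- \frac{1}{5747} \approx -0.000174$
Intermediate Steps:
$I = -220$
$t{\left(h,a \right)} = -28 + 7 a$ ($t{\left(h,a \right)} = \left(-4 + a\right) 7 = -28 + 7 a$)
$W{\left(M,Y \right)} = - 140 M$ ($W{\left(M,Y \right)} = 2 M \left(-70\right) = - 140 M$)
$\frac{1}{W{\left(37,-255 \right)} + t{\left(I,-77 \right)}} = \frac{1}{\left(-140\right) 37 + \left(-28 + 7 \left(-77\right)\right)} = \frac{1}{-5180 - 567} = \frac{1}{-5747} = - \frac{1}{5747}$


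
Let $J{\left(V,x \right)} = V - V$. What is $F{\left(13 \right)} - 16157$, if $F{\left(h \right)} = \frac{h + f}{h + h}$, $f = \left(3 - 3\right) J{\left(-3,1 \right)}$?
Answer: $- \frac{32313}{2} \approx -16157.0$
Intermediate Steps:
$J{\left(V,x \right)} = 0$
$f = 0$ ($f = \left(3 - 3\right) 0 = 0 \cdot 0 = 0$)
$F{\left(h \right)} = \frac{1}{2}$ ($F{\left(h \right)} = \frac{h + 0}{h + h} = \frac{h}{2 h} = h \frac{1}{2 h} = \frac{1}{2}$)
$F{\left(13 \right)} - 16157 = \frac{1}{2} - 16157 = - \frac{32313}{2}$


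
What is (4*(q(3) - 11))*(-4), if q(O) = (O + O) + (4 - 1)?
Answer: 32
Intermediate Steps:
q(O) = 3 + 2*O (q(O) = 2*O + 3 = 3 + 2*O)
(4*(q(3) - 11))*(-4) = (4*((3 + 2*3) - 11))*(-4) = (4*((3 + 6) - 11))*(-4) = (4*(9 - 11))*(-4) = (4*(-2))*(-4) = -8*(-4) = 32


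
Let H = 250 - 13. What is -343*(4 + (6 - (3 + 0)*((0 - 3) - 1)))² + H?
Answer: -165775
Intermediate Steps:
H = 237
-343*(4 + (6 - (3 + 0)*((0 - 3) - 1)))² + H = -343*(4 + (6 - (3 + 0)*((0 - 3) - 1)))² + 237 = -343*(4 + (6 - 3*(-3 - 1)))² + 237 = -343*(4 + (6 - 3*(-4)))² + 237 = -343*(4 + (6 - 1*(-12)))² + 237 = -343*(4 + (6 + 12))² + 237 = -343*(4 + 18)² + 237 = -343*22² + 237 = -343*484 + 237 = -166012 + 237 = -165775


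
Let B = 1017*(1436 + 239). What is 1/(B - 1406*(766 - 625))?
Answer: 1/1505229 ≈ 6.6435e-7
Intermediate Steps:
B = 1703475 (B = 1017*1675 = 1703475)
1/(B - 1406*(766 - 625)) = 1/(1703475 - 1406*(766 - 625)) = 1/(1703475 - 1406*141) = 1/(1703475 - 198246) = 1/1505229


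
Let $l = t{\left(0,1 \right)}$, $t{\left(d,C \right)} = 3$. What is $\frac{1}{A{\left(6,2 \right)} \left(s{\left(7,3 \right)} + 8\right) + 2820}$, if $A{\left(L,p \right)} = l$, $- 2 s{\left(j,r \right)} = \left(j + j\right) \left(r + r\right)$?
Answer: $\frac{1}{2718} \approx 0.00036792$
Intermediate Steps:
$s{\left(j,r \right)} = - 2 j r$ ($s{\left(j,r \right)} = - \frac{\left(j + j\right) \left(r + r\right)}{2} = - \frac{2 j 2 r}{2} = - \frac{4 j r}{2} = - 2 j r$)
$l = 3$
$A{\left(L,p \right)} = 3$
$\frac{1}{A{\left(6,2 \right)} \left(s{\left(7,3 \right)} + 8\right) + 2820} = \frac{1}{3 \left(\left(-2\right) 7 \cdot 3 + 8\right) + 2820} = \frac{1}{3 \left(-42 + 8\right) + 2820} = \frac{1}{3 \left(-34\right) + 2820} = \frac{1}{-102 + 2820} = \frac{1}{2718}$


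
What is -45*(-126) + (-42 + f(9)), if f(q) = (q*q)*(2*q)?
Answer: 7086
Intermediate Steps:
f(q) = 2*q³ (f(q) = q²*(2*q) = 2*q³)
-45*(-126) + (-42 + f(9)) = -45*(-126) + (-42 + 2*9³) = 5670 + (-42 + 2*729) = 5670 + (-42 + 1458) = 5670 + 1416 = 7086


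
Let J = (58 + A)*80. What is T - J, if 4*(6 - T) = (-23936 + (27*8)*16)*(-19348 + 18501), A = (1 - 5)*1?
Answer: -4340954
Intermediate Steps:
A = -4 (A = -4*1 = -4)
T = -4336634 (T = 6 - (-23936 + (27*8)*16)*(-19348 + 18501)/4 = 6 - (-23936 + 216*16)*(-847)/4 = 6 - (-23936 + 3456)*(-847)/4 = 6 - (-5120)*(-847) = 6 - 1/4*17346560 = 6 - 4336640 = -4336634)
J = 4320 (J = (58 - 4)*80 = 54*80 = 4320)
T - J = -4336634 - 1*4320 = -4336634 - 4320 = -4340954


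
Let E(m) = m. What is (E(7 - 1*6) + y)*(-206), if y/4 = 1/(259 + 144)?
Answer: -83842/403 ≈ -208.04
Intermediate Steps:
y = 4/403 (y = 4/(259 + 144) = 4/403 ≈ 0.0099256)
(E(7 - 1*6) + y)*(-206) = ((7 - 1*6) + 4/403)*(-206) = ((7 - 6) + 4/403)*(-206) = (1 + 4/403)*(-206) = (407/403)*(-206) = -83842/403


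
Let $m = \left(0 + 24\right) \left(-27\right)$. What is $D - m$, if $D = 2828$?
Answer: $3476$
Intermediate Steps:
$m = -648$ ($m = 24 \left(-27\right) = -648$)
$D - m = 2828 - -648 = 2828 + 648 = 3476$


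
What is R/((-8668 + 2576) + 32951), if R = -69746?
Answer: -69746/26859 ≈ -2.5967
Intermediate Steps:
R/((-8668 + 2576) + 32951) = -69746/((-8668 + 2576) + 32951) = -69746/(-6092 + 32951) = -69746/26859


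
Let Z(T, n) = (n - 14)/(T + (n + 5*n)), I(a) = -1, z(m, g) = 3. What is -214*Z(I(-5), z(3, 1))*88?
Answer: 207152/17 ≈ 12185.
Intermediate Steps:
Z(T, n) = (-14 + n)/(T + 6*n)
-214*Z(I(-5), z(3, 1))*88 = -214*(-14 + 3)/(-1 + 6*3)*88 = -214*(-11)/(-1 + 18)*88 = -214*(-11)/17*88 = -214*(-11/17)*88 = (2354/17)*88 = 207152/17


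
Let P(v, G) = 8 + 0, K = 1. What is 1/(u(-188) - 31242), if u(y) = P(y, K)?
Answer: -1/31234 ≈ -3.2016e-5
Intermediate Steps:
P(v, G) = 8
u(y) = 8
1/(u(-188) - 31242) = 1/(8 - 31242) = 1/(-31234) = -1/31234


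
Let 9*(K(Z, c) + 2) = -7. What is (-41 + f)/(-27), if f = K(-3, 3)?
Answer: 394/243 ≈ 1.6214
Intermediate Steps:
K(Z, c) = -25/9 (K(Z, c) = -2 + (⅑)*(-7) = -2 - 7/9 = -25/9)
f = -25/9 ≈ -2.7778
(-41 + f)/(-27) = (-41 - 25/9)/(-27) = -394/9*(-1/27) = 394/243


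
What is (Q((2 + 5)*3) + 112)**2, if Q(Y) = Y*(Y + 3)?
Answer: 379456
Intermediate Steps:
Q(Y) = Y*(3 + Y)
(Q((2 + 5)*3) + 112)**2 = (((2 + 5)*3)*(3 + (2 + 5)*3) + 112)**2 = ((7*3)*(3 + 7*3) + 112)**2 = (21*(3 + 21) + 112)**2 = (21*24 + 112)**2 = (504 + 112)**2 = 616**2 = 379456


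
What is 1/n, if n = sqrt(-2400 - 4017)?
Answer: -I*sqrt(713)/2139 ≈ -0.012483*I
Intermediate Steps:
n = 3*I*sqrt(713) (n = sqrt(-6417) = 3*I*sqrt(713) ≈ 80.106*I)
1/n = 1/(3*I*sqrt(713)) = -I*sqrt(713)/2139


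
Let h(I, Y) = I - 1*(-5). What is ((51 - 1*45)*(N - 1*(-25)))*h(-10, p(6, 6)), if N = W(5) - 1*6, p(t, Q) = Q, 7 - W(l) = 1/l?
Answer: -774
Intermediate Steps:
W(l) = 7 - 1/l
N = ⅘ (N = (7 - 1/5) - 1*6 = (7 - 1*⅕) - 6 = (7 - ⅕) - 6 = 34/5 - 6 = ⅘ ≈ 0.80000)
h(I, Y) = 5 + I (h(I, Y) = I + 5 = 5 + I)
((51 - 1*45)*(N - 1*(-25)))*h(-10, p(6, 6)) = ((51 - 1*45)*(⅘ - 1*(-25)))*(5 - 10) = ((51 - 45)*(⅘ + 25))*(-5) = (6*(129/5))*(-5) = (774/5)*(-5) = -774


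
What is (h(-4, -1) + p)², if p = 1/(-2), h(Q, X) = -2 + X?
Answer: 49/4 ≈ 12.250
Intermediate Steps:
p = -½ ≈ -0.50000
(h(-4, -1) + p)² = ((-2 - 1) - ½)² = (-3 - ½)² = (-7/2)² = 49/4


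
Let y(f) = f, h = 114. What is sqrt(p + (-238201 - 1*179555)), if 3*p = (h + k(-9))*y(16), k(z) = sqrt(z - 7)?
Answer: 2*sqrt(-938583 + 48*I)/3 ≈ 0.016515 + 645.87*I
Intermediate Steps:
k(z) = sqrt(-7 + z)
p = 608 + 64*I/3 (p = ((114 + sqrt(-7 - 9))*16)/3 = ((114 + sqrt(-16))*16)/3 = ((114 + 4*I)*16)/3 = (1824 + 64*I)/3 = 608 + 64*I/3 ≈ 608.0 + 21.333*I)
sqrt(p + (-238201 - 1*179555)) = sqrt((608 + 64*I/3) + (-238201 - 1*179555)) = sqrt((608 + 64*I/3) + (-238201 - 179555)) = sqrt((608 + 64*I/3) - 417756) = sqrt(-417148 + 64*I/3)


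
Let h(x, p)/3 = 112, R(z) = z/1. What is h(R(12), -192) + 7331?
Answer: 7667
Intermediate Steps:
R(z) = z (R(z) = z*1 = z)
h(x, p) = 336 (h(x, p) = 3*112 = 336)
h(R(12), -192) + 7331 = 336 + 7331 = 7667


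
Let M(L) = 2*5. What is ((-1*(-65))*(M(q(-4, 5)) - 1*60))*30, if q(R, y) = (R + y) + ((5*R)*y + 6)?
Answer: -97500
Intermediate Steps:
q(R, y) = 6 + R + y + 5*R*y (q(R, y) = (R + y) + (5*R*y + 6) = (R + y) + (6 + 5*R*y) = 6 + R + y + 5*R*y)
M(L) = 10
((-1*(-65))*(M(q(-4, 5)) - 1*60))*30 = ((-1*(-65))*(10 - 1*60))*30 = (65*(10 - 60))*30 = (65*(-50))*30 = -3250*30 = -97500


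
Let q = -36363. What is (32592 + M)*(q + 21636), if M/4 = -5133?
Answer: -177607620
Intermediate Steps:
M = -20532 (M = 4*(-5133) = -20532)
(32592 + M)*(q + 21636) = (32592 - 20532)*(-36363 + 21636) = 12060*(-14727) = -177607620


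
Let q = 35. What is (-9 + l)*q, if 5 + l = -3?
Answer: -595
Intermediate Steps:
l = -8 (l = -5 - 3 = -8)
(-9 + l)*q = (-9 - 8)*35 = -17*35 = -595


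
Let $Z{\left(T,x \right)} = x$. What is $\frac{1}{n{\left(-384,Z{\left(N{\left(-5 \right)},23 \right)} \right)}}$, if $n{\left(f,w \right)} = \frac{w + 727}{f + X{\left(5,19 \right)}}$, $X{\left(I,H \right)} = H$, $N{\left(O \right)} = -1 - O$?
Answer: $- \frac{73}{150} \approx -0.48667$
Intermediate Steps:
$n{\left(f,w \right)} = \frac{727 + w}{19 + f}$ ($n{\left(f,w \right)} = \frac{w + 727}{f + 19} = \frac{727 + w}{19 + f}$)
$\frac{1}{n{\left(-384,Z{\left(N{\left(-5 \right)},23 \right)} \right)}} = \frac{1}{\frac{1}{19 - 384} \left(727 + 23\right)} = \frac{1}{\frac{1}{-365} \cdot 750} = \frac{1}{\left(- \frac{1}{365}\right) 750} = \frac{1}{- \frac{150}{73}} = - \frac{73}{150}$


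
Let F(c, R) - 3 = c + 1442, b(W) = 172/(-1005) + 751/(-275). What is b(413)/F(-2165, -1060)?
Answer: 160411/39798000 ≈ 0.0040306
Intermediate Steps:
b(W) = -160411/55275 (b(W) = 172*(-1/1005) + 751*(-1/275) = -172/1005 - 751/275 = -160411/55275)
F(c, R) = 1445 + c (F(c, R) = 3 + (c + 1442) = 3 + (1442 + c) = 1445 + c)
b(413)/F(-2165, -1060) = -160411/(55275*(1445 - 2165)) = -160411/55275/(-720) = -160411/55275*(-1/720) = 160411/39798000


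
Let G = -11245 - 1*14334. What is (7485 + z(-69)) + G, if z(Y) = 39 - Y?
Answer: -17986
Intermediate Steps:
G = -25579 (G = -11245 - 14334 = -25579)
(7485 + z(-69)) + G = (7485 + (39 - 1*(-69))) - 25579 = (7485 + (39 + 69)) - 25579 = (7485 + 108) - 25579 = 7593 - 25579 = -17986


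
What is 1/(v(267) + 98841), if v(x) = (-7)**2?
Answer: 1/98890 ≈ 1.0112e-5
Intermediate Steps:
v(x) = 49
1/(v(267) + 98841) = 1/(49 + 98841) = 1/98890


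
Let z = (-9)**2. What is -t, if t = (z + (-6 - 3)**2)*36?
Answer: -5832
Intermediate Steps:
z = 81
t = 5832 (t = (81 + (-6 - 3)**2)*36 = (81 + (-9)**2)*36 = (81 + 81)*36 = 162*36 = 5832)
-t = -1*5832 = -5832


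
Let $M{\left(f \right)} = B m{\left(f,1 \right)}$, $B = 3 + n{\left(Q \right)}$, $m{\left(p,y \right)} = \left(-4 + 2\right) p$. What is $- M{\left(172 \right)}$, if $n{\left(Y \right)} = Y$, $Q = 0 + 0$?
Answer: $1032$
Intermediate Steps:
$m{\left(p,y \right)} = - 2 p$
$Q = 0$
$B = 3$ ($B = 3 + 0 = 3$)
$M{\left(f \right)} = - 6 f$ ($M{\left(f \right)} = 3 \left(- 2 f\right) = - 6 f$)
$- M{\left(172 \right)} = - \left(-6\right) 172 = \left(-1\right) \left(-1032\right) = 1032$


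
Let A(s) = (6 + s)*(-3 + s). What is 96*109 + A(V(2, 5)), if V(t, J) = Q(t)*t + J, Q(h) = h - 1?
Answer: 10516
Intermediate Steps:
Q(h) = -1 + h
V(t, J) = J + t*(-1 + t) (V(t, J) = (-1 + t)*t + J = t*(-1 + t) + J = J + t*(-1 + t))
A(s) = (-3 + s)*(6 + s)
96*109 + A(V(2, 5)) = 96*109 + (-18 + (5 + 2*(-1 + 2))**2 + 3*(5 + 2*(-1 + 2))) = 10464 + (-18 + (5 + 2*1)**2 + 3*(5 + 2*1)) = 10464 + (-18 + (5 + 2)**2 + 3*(5 + 2)) = 10464 + (-18 + 7**2 + 3*7) = 10464 + (-18 + 49 + 21) = 10464 + 52 = 10516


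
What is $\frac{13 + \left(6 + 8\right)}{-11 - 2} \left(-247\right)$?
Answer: $513$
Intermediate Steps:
$\frac{13 + \left(6 + 8\right)}{-11 - 2} \left(-247\right) = \frac{13 + 14}{-13} \left(-247\right) = 27 \left(- \frac{1}{13}\right) \left(-247\right) = \left(- \frac{27}{13}\right) \left(-247\right) = 513$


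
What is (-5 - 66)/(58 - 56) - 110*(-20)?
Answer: 4329/2 ≈ 2164.5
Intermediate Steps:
(-5 - 66)/(58 - 56) - 110*(-20) = -71/2 + 2200 = 4329/2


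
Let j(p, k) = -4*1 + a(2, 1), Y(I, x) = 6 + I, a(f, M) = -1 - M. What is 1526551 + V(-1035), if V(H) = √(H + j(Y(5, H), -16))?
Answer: 1526551 + I*√1041 ≈ 1.5266e+6 + 32.265*I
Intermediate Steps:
j(p, k) = -6 (j(p, k) = -4*1 + (-1 - 1*1) = -4 + (-1 - 1) = -4 - 2 = -6)
V(H) = √(-6 + H) (V(H) = √(H - 6) = √(-6 + H))
1526551 + V(-1035) = 1526551 + √(-6 - 1035) = 1526551 + √(-1041) = 1526551 + I*√1041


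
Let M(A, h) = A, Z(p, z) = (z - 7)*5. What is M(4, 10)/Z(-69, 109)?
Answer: 2/255 ≈ 0.0078431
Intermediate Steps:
Z(p, z) = -35 + 5*z (Z(p, z) = (-7 + z)*5 = -35 + 5*z)
M(4, 10)/Z(-69, 109) = 4/(-35 + 5*109) = 4/(-35 + 545) = 4/510 = 4*(1/510) = 2/255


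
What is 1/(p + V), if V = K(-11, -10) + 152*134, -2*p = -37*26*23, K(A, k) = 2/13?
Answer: 13/408605 ≈ 3.1816e-5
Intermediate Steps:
K(A, k) = 2/13 (K(A, k) = 2*(1/13) = 2/13)
p = 11063 (p = -(-37*26)*23/2 = -(-481)*23 = -1/2*(-22126) = 11063)
V = 264786/13 (V = 2/13 + 152*134 = 2/13 + 20368 = 264786/13 ≈ 20368.)
1/(p + V) = 1/(11063 + 264786/13) = 1/(408605/13) = 13/408605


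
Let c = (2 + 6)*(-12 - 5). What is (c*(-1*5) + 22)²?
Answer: 492804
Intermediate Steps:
c = -136 (c = 8*(-17) = -136)
(c*(-1*5) + 22)² = (-(-136)*5 + 22)² = (-136*(-5) + 22)² = (680 + 22)² = 702² = 492804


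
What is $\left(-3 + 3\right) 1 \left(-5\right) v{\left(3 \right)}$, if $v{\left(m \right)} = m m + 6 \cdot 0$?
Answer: $0$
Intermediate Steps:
$v{\left(m \right)} = m^{2}$ ($v{\left(m \right)} = m^{2} + 0 = m^{2}$)
$\left(-3 + 3\right) 1 \left(-5\right) v{\left(3 \right)} = \left(-3 + 3\right) 1 \left(-5\right) 3^{2} = 0 \cdot 1 \left(-5\right) 9 = 0 \left(-5\right) 9 = 0 \cdot 9 = 0$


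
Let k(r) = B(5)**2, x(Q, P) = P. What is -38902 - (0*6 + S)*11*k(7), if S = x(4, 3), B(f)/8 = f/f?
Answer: -41014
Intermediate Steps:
B(f) = 8 (B(f) = 8*(f/f) = 8*1 = 8)
S = 3
k(r) = 64 (k(r) = 8**2 = 64)
-38902 - (0*6 + S)*11*k(7) = -38902 - (0*6 + 3)*11*64 = -38902 - (0 + 3)*11*64 = -38902 - 3*11*64 = -38902 - 33*64 = -38902 - 1*2112 = -38902 - 2112 = -41014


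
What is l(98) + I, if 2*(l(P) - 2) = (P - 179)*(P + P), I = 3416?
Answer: -4520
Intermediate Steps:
l(P) = 2 + P*(-179 + P) (l(P) = 2 + ((P - 179)*(P + P))/2 = 2 + ((-179 + P)*(2*P))/2 = 2 + (2*P*(-179 + P))/2 = 2 + P*(-179 + P))
l(98) + I = (2 + 98² - 179*98) + 3416 = (2 + 9604 - 17542) + 3416 = -7936 + 3416 = -4520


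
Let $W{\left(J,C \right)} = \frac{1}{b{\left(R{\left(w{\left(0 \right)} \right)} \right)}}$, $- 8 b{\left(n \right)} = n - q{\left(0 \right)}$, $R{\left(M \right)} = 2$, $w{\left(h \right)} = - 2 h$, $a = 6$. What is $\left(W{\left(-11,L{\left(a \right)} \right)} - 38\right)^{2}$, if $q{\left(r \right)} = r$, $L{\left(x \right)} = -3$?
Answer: $1764$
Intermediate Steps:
$b{\left(n \right)} = - \frac{n}{8}$ ($b{\left(n \right)} = - \frac{n - 0}{8} = - \frac{n + 0}{8} = - \frac{n}{8}$)
$W{\left(J,C \right)} = -4$ ($W{\left(J,C \right)} = \frac{1}{\left(- \frac{1}{8}\right) 2} = \frac{1}{- \frac{1}{4}} = -4$)
$\left(W{\left(-11,L{\left(a \right)} \right)} - 38\right)^{2} = \left(-4 - 38\right)^{2} = \left(-42\right)^{2} = 1764$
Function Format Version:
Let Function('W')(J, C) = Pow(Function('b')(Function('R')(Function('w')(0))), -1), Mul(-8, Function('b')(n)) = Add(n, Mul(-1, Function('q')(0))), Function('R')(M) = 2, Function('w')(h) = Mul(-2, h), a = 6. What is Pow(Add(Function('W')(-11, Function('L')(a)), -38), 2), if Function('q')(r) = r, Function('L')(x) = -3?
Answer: 1764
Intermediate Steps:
Function('b')(n) = Mul(Rational(-1, 8), n) (Function('b')(n) = Mul(Rational(-1, 8), Add(n, Mul(-1, 0))) = Mul(Rational(-1, 8), Add(n, 0)) = Mul(Rational(-1, 8), n))
Function('W')(J, C) = -4 (Function('W')(J, C) = Pow(Mul(Rational(-1, 8), 2), -1) = Pow(Rational(-1, 4), -1) = -4)
Pow(Add(Function('W')(-11, Function('L')(a)), -38), 2) = Pow(Add(-4, -38), 2) = Pow(-42, 2) = 1764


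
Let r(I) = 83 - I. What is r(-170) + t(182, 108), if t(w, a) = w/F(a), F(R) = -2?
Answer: 162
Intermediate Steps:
t(w, a) = -w/2 (t(w, a) = w/(-2) = w*(-½) = -w/2)
r(-170) + t(182, 108) = (83 - 1*(-170)) - ½*182 = (83 + 170) - 91 = 253 - 91 = 162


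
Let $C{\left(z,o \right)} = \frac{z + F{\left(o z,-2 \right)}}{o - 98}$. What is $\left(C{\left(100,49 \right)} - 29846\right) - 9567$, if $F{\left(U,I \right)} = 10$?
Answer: $- \frac{1931347}{49} \approx -39415.0$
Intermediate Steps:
$C{\left(z,o \right)} = \frac{10 + z}{-98 + o}$ ($C{\left(z,o \right)} = \frac{z + 10}{o - 98} = \frac{10 + z}{-98 + o}$)
$\left(C{\left(100,49 \right)} - 29846\right) - 9567 = \left(\frac{10 + 100}{-98 + 49} - 29846\right) - 9567 = \left(\frac{1}{-49} \cdot 110 - 29846\right) - 9567 = \left(\left(- \frac{1}{49}\right) 110 - 29846\right) - 9567 = \left(- \frac{110}{49} - 29846\right) - 9567 = - \frac{1462564}{49} - 9567 = - \frac{1931347}{49}$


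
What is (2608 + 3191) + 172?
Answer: 5971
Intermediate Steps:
(2608 + 3191) + 172 = 5799 + 172 = 5971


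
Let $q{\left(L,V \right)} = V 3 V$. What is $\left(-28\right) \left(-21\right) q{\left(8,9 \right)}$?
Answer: $142884$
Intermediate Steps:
$q{\left(L,V \right)} = 3 V^{2}$ ($q{\left(L,V \right)} = 3 V V = 3 V^{2}$)
$\left(-28\right) \left(-21\right) q{\left(8,9 \right)} = \left(-28\right) \left(-21\right) 3 \cdot 9^{2} = 588 \cdot 3 \cdot 81 = 588 \cdot 243 = 142884$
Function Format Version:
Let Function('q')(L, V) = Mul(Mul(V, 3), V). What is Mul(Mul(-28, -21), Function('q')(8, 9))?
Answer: 142884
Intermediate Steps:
Function('q')(L, V) = Mul(3, Pow(V, 2)) (Function('q')(L, V) = Mul(Mul(3, V), V) = Mul(3, Pow(V, 2)))
Mul(Mul(-28, -21), Function('q')(8, 9)) = Mul(Mul(-28, -21), Mul(3, Pow(9, 2))) = Mul(588, Mul(3, 81)) = Mul(588, 243) = 142884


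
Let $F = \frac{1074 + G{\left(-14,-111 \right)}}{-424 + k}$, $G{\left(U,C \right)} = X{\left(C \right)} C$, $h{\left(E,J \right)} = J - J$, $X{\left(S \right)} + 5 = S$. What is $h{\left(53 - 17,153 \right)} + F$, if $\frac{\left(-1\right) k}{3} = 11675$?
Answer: $- \frac{13950}{35449} \approx -0.39352$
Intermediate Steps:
$k = -35025$ ($k = \left(-3\right) 11675 = -35025$)
$X{\left(S \right)} = -5 + S$
$h{\left(E,J \right)} = 0$
$G{\left(U,C \right)} = C \left(-5 + C\right)$ ($G{\left(U,C \right)} = \left(-5 + C\right) C = C \left(-5 + C\right)$)
$F = - \frac{13950}{35449}$ ($F = \frac{1074 - 111 \left(-5 - 111\right)}{-424 - 35025} = \frac{1074 - -12876}{-35449} = \left(1074 + 12876\right) \left(- \frac{1}{35449}\right) = 13950 \left(- \frac{1}{35449}\right) = - \frac{13950}{35449} \approx -0.39352$)
$h{\left(53 - 17,153 \right)} + F = 0 - \frac{13950}{35449} = - \frac{13950}{35449}$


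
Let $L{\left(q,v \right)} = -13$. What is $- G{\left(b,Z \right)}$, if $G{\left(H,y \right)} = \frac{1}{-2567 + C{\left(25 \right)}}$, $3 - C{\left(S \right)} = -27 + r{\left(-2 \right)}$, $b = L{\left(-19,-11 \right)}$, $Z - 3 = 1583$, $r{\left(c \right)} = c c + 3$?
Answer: $\frac{1}{2544} \approx 0.00039308$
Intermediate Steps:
$r{\left(c \right)} = 3 + c^{2}$ ($r{\left(c \right)} = c^{2} + 3 = 3 + c^{2}$)
$Z = 1586$ ($Z = 3 + 1583 = 1586$)
$b = -13$
$C{\left(S \right)} = 23$ ($C{\left(S \right)} = 3 - \left(-27 + \left(3 + \left(-2\right)^{2}\right)\right) = 3 - \left(-27 + \left(3 + 4\right)\right) = 3 - \left(-27 + 7\right) = 3 - -20 = 3 + 20 = 23$)
$G{\left(H,y \right)} = - \frac{1}{2544}$ ($G{\left(H,y \right)} = \frac{1}{-2567 + 23} = \frac{1}{-2544} = - \frac{1}{2544}$)
$- G{\left(b,Z \right)} = \left(-1\right) \left(- \frac{1}{2544}\right) = \frac{1}{2544}$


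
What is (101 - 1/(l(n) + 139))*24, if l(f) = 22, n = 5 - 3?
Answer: 390240/161 ≈ 2423.9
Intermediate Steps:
n = 2
(101 - 1/(l(n) + 139))*24 = (101 - 1/(22 + 139))*24 = (101 - 1/161)*24 = (16260/161)*24 = 390240/161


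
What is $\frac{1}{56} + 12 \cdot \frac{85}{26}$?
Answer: $\frac{28573}{728} \approx 39.249$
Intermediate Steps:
$\frac{1}{56} + 12 \cdot \frac{85}{26} = \frac{1}{56} + \frac{510}{13} = \frac{28573}{728}$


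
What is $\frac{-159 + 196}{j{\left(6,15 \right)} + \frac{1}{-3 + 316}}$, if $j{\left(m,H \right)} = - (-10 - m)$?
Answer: $\frac{11581}{5009} \approx 2.312$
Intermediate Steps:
$j{\left(m,H \right)} = 10 + m$
$\frac{-159 + 196}{j{\left(6,15 \right)} + \frac{1}{-3 + 316}} = \frac{-159 + 196}{\left(10 + 6\right) + \frac{1}{-3 + 316}} = \frac{37}{16 + \frac{1}{313}} = \frac{37}{\frac{5009}{313}} = 37 \cdot \frac{313}{5009} = \frac{11581}{5009}$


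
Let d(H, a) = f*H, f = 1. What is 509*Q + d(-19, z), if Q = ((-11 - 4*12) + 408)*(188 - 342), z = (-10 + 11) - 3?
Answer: -27356733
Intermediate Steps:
z = -2 (z = 1 - 3 = -2)
d(H, a) = H (d(H, a) = 1*H = H)
Q = -53746 (Q = ((-11 - 48) + 408)*(-154) = (-59 + 408)*(-154) = 349*(-154) = -53746)
509*Q + d(-19, z) = 509*(-53746) - 19 = -27356714 - 19 = -27356733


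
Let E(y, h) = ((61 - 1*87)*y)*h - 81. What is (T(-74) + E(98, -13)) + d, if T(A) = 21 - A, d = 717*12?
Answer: 41742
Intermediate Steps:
E(y, h) = -81 - 26*h*y (E(y, h) = ((61 - 87)*y)*h - 81 = (-26*y)*h - 81 = -26*h*y - 81 = -81 - 26*h*y)
d = 8604
(T(-74) + E(98, -13)) + d = ((21 - 1*(-74)) + (-81 - 26*(-13)*98)) + 8604 = ((21 + 74) + (-81 + 33124)) + 8604 = (95 + 33043) + 8604 = 33138 + 8604 = 41742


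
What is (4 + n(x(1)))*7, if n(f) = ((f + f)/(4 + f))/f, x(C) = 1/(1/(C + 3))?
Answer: 119/4 ≈ 29.750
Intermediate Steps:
x(C) = 3 + C (x(C) = 1/(1/(3 + C)) = 3 + C)
n(f) = 2/(4 + f) (n(f) = ((2*f)/(4 + f))/f = (2*f/(4 + f))/f = 2/(4 + f))
(4 + n(x(1)))*7 = (4 + 2/(4 + (3 + 1)))*7 = (4 + 2/(4 + 4))*7 = (4 + 2/8)*7 = (4 + 2*(⅛))*7 = (4 + ¼)*7 = (17/4)*7 = 119/4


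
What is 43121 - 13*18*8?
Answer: 41249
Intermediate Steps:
43121 - 13*18*8 = 43121 - 234*8 = 43121 - 1*1872 = 43121 - 1872 = 41249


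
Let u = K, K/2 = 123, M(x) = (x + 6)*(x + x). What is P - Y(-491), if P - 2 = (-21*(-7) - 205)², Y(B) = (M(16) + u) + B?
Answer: 2907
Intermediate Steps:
M(x) = 2*x*(6 + x) (M(x) = (6 + x)*(2*x) = 2*x*(6 + x))
K = 246 (K = 2*123 = 246)
u = 246
Y(B) = 950 + B (Y(B) = (2*16*(6 + 16) + 246) + B = (2*16*22 + 246) + B = (704 + 246) + B = 950 + B)
P = 3366 (P = 2 + (-21*(-7) - 205)² = 2 + (147 - 205)² = 2 + (-58)² = 2 + 3364 = 3366)
P - Y(-491) = 3366 - (950 - 491) = 3366 - 1*459 = 3366 - 459 = 2907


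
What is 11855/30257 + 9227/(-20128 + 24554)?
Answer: 331651569/133917482 ≈ 2.4765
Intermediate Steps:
11855/30257 + 9227/(-20128 + 24554) = 11855*(1/30257) + 9227/4426 = 11855/30257 + 9227*(1/4426) = 11855/30257 + 9227/4426 = 331651569/133917482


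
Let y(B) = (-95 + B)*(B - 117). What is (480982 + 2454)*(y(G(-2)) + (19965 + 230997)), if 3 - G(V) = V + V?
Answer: 126003725912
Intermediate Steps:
G(V) = 3 - 2*V (G(V) = 3 - (V + V) = 3 - 2*V)
y(B) = (-117 + B)*(-95 + B) (y(B) = (-95 + B)*(-117 + B) = (-117 + B)*(-95 + B))
(480982 + 2454)*(y(G(-2)) + (19965 + 230997)) = (480982 + 2454)*((11115 + (3 - 2*(-2))² - 212*(3 - 2*(-2))) + (19965 + 230997)) = 483436*((11115 + (3 + 4)² - 212*(3 + 4)) + 250962) = 483436*((11115 + 7² - 212*7) + 250962) = 483436*((11115 + 49 - 1484) + 250962) = 483436*(9680 + 250962) = 483436*260642 = 126003725912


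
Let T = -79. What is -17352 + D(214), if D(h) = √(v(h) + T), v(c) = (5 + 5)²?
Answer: -17352 + √21 ≈ -17347.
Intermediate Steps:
v(c) = 100 (v(c) = 10² = 100)
D(h) = √21 (D(h) = √(100 - 79) = √21)
-17352 + D(214) = -17352 + √21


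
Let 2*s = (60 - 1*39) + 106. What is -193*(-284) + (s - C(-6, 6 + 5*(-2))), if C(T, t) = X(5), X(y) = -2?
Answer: 109755/2 ≈ 54878.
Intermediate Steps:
C(T, t) = -2
s = 127/2 (s = ((60 - 1*39) + 106)/2 = ((60 - 39) + 106)/2 = (21 + 106)/2 = (1/2)*127 = 127/2 ≈ 63.500)
-193*(-284) + (s - C(-6, 6 + 5*(-2))) = -193*(-284) + (127/2 - 1*(-2)) = 54812 + (127/2 + 2) = 54812 + 131/2 = 109755/2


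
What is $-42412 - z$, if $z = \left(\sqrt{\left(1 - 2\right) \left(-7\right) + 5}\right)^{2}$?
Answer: $-42424$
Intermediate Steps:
$z = 12$ ($z = \left(\sqrt{\left(-1\right) \left(-7\right) + 5}\right)^{2} = \left(\sqrt{7 + 5}\right)^{2} = \left(\sqrt{12}\right)^{2} = \left(2 \sqrt{3}\right)^{2} = 12$)
$-42412 - z = -42412 - 12 = -42424$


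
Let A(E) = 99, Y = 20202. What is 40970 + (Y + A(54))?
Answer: 61271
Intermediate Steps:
40970 + (Y + A(54)) = 40970 + (20202 + 99) = 40970 + 20301 = 61271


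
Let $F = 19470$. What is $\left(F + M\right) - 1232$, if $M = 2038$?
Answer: $20276$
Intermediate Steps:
$\left(F + M\right) - 1232 = \left(19470 + 2038\right) - 1232 = 21508 - 1232 = 20276$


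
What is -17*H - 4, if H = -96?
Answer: 1628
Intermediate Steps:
-17*H - 4 = -17*(-96) - 4 = 1632 - 4 = 1628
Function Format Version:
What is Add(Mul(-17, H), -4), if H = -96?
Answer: 1628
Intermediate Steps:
Add(Mul(-17, H), -4) = Add(Mul(-17, -96), -4) = Add(1632, -4) = 1628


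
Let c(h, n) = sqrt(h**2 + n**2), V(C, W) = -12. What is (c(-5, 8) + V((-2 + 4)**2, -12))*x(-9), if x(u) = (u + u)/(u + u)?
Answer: -12 + sqrt(89) ≈ -2.5660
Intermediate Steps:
x(u) = 1 (x(u) = (2*u)/((2*u)) = (2*u)*(1/(2*u)) = 1)
(c(-5, 8) + V((-2 + 4)**2, -12))*x(-9) = (sqrt((-5)**2 + 8**2) - 12)*1 = (sqrt(25 + 64) - 12)*1 = (sqrt(89) - 12)*1 = (-12 + sqrt(89))*1 = -12 + sqrt(89)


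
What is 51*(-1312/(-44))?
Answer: 16728/11 ≈ 1520.7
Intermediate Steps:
51*(-1312/(-44)) = 51*(-1312*(-1/44)) = 51*(328/11) = 16728/11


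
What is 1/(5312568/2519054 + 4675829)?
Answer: 1259527/5889335529167 ≈ 2.1387e-7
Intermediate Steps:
1/(5312568/2519054 + 4675829) = 1/(5312568*(1/2519054) + 4675829) = 1/(2656284/1259527 + 4675829) = 1/(5889335529167/1259527) = 1259527/5889335529167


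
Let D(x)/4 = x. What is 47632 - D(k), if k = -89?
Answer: 47988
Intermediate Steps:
D(x) = 4*x
47632 - D(k) = 47632 - 4*(-89) = 47632 - 1*(-356) = 47632 + 356 = 47988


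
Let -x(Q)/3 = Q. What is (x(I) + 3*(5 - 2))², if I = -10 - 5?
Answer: 2916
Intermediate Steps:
I = -15
x(Q) = -3*Q
(x(I) + 3*(5 - 2))² = (-3*(-15) + 3*(5 - 2))² = (45 + 3*3)² = (45 + 9)² = 54² = 2916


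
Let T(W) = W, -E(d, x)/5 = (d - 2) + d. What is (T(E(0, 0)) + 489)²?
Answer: 249001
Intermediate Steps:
E(d, x) = 10 - 10*d (E(d, x) = -5*((d - 2) + d) = -5*((-2 + d) + d) = -5*(-2 + 2*d) = 10 - 10*d)
(T(E(0, 0)) + 489)² = ((10 - 10*0) + 489)² = ((10 + 0) + 489)² = (10 + 489)² = 499² = 249001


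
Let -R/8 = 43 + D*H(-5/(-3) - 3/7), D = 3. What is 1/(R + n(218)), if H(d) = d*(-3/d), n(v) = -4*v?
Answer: -1/1144 ≈ -0.00087413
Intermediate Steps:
H(d) = -3
R = -272 (R = -8*(43 + 3*(-3)) = -8*(43 - 9) = -8*34 = -272)
1/(R + n(218)) = 1/(-272 - 4*218) = 1/(-272 - 872) = 1/(-1144) = -1/1144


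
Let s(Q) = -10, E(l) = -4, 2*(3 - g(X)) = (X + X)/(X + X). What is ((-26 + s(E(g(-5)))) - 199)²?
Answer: 55225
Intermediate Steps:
g(X) = 5/2 (g(X) = 3 - (X + X)/(2*(X + X)) = 3 - 2*X/(2*(2*X)) = 3 - 2*X*1/(2*X)/2 = 3 - ½*1 = 3 - ½ = 5/2)
((-26 + s(E(g(-5)))) - 199)² = ((-26 - 10) - 199)² = (-36 - 199)² = (-235)² = 55225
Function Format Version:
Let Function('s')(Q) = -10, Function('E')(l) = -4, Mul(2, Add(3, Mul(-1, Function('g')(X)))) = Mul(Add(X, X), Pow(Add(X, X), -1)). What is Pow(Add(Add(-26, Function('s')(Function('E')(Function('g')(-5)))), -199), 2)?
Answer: 55225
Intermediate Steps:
Function('g')(X) = Rational(5, 2) (Function('g')(X) = Add(3, Mul(Rational(-1, 2), Mul(Add(X, X), Pow(Add(X, X), -1)))) = Add(3, Mul(Rational(-1, 2), Mul(Mul(2, X), Pow(Mul(2, X), -1)))) = Add(3, Mul(Rational(-1, 2), Mul(Mul(2, X), Mul(Rational(1, 2), Pow(X, -1))))) = Add(3, Mul(Rational(-1, 2), 1)) = Add(3, Rational(-1, 2)) = Rational(5, 2))
Pow(Add(Add(-26, Function('s')(Function('E')(Function('g')(-5)))), -199), 2) = Pow(Add(Add(-26, -10), -199), 2) = Pow(Add(-36, -199), 2) = Pow(-235, 2) = 55225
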